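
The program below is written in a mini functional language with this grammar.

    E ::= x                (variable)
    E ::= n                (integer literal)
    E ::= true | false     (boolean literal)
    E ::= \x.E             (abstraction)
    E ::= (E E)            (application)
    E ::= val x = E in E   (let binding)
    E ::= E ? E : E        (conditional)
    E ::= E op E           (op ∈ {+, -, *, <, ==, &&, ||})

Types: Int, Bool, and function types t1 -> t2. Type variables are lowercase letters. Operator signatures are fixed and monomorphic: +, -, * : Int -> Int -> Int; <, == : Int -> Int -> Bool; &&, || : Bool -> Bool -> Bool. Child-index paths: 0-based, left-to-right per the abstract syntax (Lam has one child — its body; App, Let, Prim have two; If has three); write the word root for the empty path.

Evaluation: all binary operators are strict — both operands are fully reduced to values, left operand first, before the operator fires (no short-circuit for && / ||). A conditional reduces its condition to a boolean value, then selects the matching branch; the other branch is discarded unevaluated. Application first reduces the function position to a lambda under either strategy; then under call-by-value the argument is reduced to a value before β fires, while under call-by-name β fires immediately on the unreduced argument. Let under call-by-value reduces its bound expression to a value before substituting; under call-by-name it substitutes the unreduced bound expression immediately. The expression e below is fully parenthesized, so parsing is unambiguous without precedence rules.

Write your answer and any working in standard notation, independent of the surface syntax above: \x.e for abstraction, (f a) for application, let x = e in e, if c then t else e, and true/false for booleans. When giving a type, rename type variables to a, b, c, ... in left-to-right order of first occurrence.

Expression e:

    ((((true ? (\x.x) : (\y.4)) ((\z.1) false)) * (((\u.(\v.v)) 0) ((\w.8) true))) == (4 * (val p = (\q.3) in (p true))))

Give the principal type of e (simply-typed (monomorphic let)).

Trace:
  unify Bool ~ Bool
x : a
\x._ : a -> a
\y._ : b -> Int
  unify a -> a ~ b -> Int
  unify a ~ b
  unify b ~ Int
\z._ : c -> Int
  unify c -> Int ~ Bool -> d
  unify c ~ Bool
  unify Int ~ d
_ _ : Int
  unify Int -> Int ~ Int -> e
  unify Int ~ Int
  unify Int ~ e
_ _ : Int
  unify Int ~ Int
v : g
\v._ : g -> g
\u._ : f -> g -> g
  unify f -> g -> g ~ Int -> h
  unify f ~ Int
  unify g -> g ~ h
_ _ : g -> g
\w._ : i -> Int
  unify i -> Int ~ Bool -> j
  unify i ~ Bool
  unify Int ~ j
_ _ : Int
  unify g -> g ~ Int -> k
  unify g ~ Int
  unify Int ~ k
_ _ : Int
  unify Int ~ Int
  unify Int ~ Int
  unify Int ~ Int
\q._ : l -> Int
let p : l -> Int
p : l -> Int
  unify l -> Int ~ Bool -> m
  unify l ~ Bool
  unify Int ~ m
_ _ : Int
  unify Int ~ Int
  unify Int ~ Int

Answer: Bool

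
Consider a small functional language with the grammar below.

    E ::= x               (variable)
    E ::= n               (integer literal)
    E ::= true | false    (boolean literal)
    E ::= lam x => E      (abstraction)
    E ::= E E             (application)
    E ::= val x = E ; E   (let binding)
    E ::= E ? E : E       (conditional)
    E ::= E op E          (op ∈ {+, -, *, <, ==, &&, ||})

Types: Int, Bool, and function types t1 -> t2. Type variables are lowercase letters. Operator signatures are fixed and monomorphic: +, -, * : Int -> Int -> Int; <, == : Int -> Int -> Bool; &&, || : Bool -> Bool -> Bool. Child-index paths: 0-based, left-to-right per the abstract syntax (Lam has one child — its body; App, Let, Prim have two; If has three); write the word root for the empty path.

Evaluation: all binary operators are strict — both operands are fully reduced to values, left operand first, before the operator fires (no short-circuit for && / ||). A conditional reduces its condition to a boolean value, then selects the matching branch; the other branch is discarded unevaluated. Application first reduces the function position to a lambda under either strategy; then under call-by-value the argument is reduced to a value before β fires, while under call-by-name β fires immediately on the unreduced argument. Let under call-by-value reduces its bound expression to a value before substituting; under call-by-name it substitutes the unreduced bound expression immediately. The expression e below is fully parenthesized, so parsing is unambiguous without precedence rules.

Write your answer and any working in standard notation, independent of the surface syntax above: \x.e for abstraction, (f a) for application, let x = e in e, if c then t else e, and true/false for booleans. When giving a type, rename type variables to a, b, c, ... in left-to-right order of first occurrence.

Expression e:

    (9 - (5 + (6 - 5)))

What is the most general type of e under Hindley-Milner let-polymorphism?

Answer: Int

Derivation:
  unify Int ~ Int
  unify Int ~ Int
  unify Int ~ Int
  unify Int ~ Int
  unify Int ~ Int
  unify Int ~ Int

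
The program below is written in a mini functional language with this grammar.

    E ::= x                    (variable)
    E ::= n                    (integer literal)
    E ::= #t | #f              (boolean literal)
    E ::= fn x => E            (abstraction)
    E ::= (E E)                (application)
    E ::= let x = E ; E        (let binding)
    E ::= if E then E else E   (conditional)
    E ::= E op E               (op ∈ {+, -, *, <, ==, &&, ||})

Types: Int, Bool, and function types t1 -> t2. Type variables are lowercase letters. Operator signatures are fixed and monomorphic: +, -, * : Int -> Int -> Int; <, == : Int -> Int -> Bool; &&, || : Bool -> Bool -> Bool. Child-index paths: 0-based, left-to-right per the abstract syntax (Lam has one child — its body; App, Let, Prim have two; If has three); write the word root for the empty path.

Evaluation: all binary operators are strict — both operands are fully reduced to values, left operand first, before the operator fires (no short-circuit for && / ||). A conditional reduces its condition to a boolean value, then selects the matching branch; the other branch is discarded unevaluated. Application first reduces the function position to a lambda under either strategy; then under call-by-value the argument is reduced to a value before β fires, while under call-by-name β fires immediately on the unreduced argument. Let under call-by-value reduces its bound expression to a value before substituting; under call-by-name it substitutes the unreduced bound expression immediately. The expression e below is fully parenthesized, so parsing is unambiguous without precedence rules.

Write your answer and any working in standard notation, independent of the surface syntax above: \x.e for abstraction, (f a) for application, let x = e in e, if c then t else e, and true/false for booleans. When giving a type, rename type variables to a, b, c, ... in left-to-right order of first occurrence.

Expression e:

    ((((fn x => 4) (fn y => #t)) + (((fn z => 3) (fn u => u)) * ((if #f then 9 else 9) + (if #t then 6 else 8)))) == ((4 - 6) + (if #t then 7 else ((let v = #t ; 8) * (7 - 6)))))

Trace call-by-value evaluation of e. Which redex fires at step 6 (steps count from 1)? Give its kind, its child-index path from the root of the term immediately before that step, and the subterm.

Trace:
step 0: ((((\x.4) (\y.true)) + (((\z.3) (\u.u)) * ((if false then 9 else 9) + (if true then 6 else 8)))) == ((4 - 6) + (if true then 7 else ((let v = true in 8) * (7 - 6)))))
step 1: [beta@0.0] ((4 + (((\z.3) (\u.u)) * ((if false then 9 else 9) + (if true then 6 else 8)))) == ((4 - 6) + (if true then 7 else ((let v = true in 8) * (7 - 6)))))
step 2: [beta@0.1.0] ((4 + (3 * ((if false then 9 else 9) + (if true then 6 else 8)))) == ((4 - 6) + (if true then 7 else ((let v = true in 8) * (7 - 6)))))
step 3: [if@0.1.1.0] ((4 + (3 * (9 + (if true then 6 else 8)))) == ((4 - 6) + (if true then 7 else ((let v = true in 8) * (7 - 6)))))
step 4: [if@0.1.1.1] ((4 + (3 * (9 + 6))) == ((4 - 6) + (if true then 7 else ((let v = true in 8) * (7 - 6)))))
step 5: [delta@0.1.1] ((4 + (3 * 15)) == ((4 - 6) + (if true then 7 else ((let v = true in 8) * (7 - 6)))))
step 6: [delta@0.1] ((4 + 45) == ((4 - 6) + (if true then 7 else ((let v = true in 8) * (7 - 6)))))

Answer: delta at 0.1 : (3 * 15)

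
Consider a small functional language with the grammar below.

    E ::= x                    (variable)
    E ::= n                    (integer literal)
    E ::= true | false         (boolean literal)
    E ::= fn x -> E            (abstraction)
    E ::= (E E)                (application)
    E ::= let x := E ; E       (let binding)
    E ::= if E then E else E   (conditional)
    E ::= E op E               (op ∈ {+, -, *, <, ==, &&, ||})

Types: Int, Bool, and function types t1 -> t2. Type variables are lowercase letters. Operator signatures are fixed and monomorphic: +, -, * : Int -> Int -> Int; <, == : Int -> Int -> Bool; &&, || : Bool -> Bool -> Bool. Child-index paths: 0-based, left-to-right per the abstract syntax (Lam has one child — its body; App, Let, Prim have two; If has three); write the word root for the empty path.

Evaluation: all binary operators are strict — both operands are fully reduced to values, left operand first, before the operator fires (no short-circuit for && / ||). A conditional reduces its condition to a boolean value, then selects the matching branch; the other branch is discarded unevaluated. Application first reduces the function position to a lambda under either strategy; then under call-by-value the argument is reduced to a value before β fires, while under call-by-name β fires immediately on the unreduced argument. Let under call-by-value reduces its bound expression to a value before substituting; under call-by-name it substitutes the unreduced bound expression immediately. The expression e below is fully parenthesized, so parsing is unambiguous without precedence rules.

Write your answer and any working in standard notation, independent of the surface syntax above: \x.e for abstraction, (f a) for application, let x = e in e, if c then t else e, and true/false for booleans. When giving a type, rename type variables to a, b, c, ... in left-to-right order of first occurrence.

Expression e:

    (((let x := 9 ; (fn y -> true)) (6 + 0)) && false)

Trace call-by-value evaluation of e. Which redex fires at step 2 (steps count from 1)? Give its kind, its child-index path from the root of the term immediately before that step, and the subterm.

Derivation:
step 0: (((let x = 9 in (\y.true)) (6 + 0)) && false)
step 1: [let@0.0] (((\y.true) (6 + 0)) && false)
step 2: [delta@0.1] (((\y.true) 6) && false)

Answer: delta at 0.1 : (6 + 0)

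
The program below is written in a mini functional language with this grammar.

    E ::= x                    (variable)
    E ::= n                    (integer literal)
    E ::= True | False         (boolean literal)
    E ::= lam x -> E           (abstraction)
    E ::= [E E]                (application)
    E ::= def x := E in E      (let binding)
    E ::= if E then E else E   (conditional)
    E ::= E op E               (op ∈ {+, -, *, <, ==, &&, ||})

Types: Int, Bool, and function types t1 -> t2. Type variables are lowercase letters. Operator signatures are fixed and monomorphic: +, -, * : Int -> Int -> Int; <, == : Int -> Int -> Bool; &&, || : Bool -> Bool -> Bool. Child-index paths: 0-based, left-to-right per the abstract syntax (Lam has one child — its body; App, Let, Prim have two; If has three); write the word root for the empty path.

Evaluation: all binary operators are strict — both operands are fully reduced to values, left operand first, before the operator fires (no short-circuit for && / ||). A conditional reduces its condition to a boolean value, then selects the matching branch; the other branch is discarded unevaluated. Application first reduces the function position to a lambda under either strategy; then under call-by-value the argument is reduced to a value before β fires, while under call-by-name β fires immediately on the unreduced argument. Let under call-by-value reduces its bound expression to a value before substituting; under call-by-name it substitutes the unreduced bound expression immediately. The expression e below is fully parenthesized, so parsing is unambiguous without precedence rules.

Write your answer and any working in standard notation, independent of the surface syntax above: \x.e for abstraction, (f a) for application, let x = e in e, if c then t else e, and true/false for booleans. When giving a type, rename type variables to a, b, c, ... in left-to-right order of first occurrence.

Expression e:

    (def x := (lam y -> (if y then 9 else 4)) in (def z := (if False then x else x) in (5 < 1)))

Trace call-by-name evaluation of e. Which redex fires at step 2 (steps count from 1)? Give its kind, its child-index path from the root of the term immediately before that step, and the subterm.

Working:
step 0: (let x = (\y.(if y then 9 else 4)) in (let z = (if false then x else x) in (5 < 1)))
step 1: [let@root] (let z = (if false then (\y.(if y then 9 else 4)) else (\y.(if y then 9 else 4))) in (5 < 1))
step 2: [let@root] (5 < 1)

Answer: let at root : (let z = (if false then (\y.(if y then 9 else 4)) else (\y.(if y then 9 else 4))) in (5 < 1))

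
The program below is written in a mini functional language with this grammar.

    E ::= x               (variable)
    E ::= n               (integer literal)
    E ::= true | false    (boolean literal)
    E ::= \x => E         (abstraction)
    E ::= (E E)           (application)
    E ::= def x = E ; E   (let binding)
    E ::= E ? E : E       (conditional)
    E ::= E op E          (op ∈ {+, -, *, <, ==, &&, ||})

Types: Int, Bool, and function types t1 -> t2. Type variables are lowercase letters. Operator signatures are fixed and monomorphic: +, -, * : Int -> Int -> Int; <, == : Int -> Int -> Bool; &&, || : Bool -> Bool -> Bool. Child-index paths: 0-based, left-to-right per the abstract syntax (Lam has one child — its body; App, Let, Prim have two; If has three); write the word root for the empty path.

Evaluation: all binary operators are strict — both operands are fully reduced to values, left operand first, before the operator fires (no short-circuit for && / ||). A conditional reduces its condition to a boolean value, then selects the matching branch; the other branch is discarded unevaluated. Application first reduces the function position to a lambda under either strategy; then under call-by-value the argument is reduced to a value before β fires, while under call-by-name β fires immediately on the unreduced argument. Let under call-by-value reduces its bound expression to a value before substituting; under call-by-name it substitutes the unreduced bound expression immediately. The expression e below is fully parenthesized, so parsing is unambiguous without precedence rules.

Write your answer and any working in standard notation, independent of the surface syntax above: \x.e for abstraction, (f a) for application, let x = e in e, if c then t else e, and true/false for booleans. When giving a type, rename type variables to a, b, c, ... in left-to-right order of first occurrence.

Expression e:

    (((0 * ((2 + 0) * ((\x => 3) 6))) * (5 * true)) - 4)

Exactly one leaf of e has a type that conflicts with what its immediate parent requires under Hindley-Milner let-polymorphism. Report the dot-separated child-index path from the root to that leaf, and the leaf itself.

Trace:
  unify Int ~ Int
  unify Int ~ Int
  unify Int ~ Int
  unify Int ~ Int
\x._ : a -> Int
  unify a -> Int ~ Int -> b
  unify a ~ Int
  unify Int ~ b
_ _ : Int
  unify Int ~ Int
  unify Int ~ Int
  unify Int ~ Int
  unify Int ~ Int
  unify Bool ~ Int
  FAIL: mismatch Bool ~ Int

Answer: 0.1.1 : true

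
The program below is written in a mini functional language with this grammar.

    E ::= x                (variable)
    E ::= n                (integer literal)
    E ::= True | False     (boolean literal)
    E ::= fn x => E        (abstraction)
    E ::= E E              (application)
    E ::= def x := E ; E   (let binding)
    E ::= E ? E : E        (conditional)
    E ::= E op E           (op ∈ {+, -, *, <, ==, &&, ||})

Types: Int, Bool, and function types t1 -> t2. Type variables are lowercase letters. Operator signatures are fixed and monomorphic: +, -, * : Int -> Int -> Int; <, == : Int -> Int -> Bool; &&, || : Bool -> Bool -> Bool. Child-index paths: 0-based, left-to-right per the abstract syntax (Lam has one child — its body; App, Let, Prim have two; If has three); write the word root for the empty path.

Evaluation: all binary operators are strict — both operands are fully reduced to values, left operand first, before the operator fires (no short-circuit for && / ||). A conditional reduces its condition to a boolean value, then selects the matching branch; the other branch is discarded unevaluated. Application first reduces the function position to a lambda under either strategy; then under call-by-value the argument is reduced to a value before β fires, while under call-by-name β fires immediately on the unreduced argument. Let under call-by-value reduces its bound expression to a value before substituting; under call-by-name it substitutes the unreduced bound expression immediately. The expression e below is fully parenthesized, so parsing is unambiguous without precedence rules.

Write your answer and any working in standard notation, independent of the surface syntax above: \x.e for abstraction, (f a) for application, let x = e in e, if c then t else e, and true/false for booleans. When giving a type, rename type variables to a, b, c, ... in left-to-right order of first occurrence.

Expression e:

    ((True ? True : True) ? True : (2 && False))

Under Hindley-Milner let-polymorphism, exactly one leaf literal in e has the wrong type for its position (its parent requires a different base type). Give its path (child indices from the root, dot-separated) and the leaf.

Derivation:
  unify Bool ~ Bool
  unify Bool ~ Bool
  unify Bool ~ Bool
  unify Int ~ Bool
  FAIL: mismatch Int ~ Bool

Answer: 2.0 : 2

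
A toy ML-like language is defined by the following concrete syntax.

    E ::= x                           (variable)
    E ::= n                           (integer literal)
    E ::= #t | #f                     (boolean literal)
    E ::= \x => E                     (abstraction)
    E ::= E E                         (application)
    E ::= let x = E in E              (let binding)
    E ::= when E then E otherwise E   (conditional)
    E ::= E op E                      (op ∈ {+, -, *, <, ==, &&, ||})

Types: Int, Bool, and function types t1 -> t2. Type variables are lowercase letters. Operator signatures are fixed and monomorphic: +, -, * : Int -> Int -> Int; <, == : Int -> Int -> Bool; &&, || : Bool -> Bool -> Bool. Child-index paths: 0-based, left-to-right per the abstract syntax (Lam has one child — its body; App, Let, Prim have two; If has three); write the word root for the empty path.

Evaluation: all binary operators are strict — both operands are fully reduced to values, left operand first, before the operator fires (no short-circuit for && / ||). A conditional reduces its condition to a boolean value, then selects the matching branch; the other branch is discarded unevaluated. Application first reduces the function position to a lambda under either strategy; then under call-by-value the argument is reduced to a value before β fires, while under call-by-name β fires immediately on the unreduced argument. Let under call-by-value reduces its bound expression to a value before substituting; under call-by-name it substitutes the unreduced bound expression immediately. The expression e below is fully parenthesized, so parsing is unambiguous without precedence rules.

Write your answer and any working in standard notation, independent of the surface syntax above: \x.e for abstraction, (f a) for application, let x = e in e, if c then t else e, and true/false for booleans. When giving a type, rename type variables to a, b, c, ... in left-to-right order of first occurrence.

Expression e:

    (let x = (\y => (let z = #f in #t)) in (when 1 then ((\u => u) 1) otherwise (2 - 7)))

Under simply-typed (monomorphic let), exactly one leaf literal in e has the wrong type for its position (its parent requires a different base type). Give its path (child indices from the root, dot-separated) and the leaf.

Trace:
let z : Bool
\y._ : a -> Bool
let x : a -> Bool
  unify Int ~ Bool
  FAIL: mismatch Int ~ Bool

Answer: 1.0 : 1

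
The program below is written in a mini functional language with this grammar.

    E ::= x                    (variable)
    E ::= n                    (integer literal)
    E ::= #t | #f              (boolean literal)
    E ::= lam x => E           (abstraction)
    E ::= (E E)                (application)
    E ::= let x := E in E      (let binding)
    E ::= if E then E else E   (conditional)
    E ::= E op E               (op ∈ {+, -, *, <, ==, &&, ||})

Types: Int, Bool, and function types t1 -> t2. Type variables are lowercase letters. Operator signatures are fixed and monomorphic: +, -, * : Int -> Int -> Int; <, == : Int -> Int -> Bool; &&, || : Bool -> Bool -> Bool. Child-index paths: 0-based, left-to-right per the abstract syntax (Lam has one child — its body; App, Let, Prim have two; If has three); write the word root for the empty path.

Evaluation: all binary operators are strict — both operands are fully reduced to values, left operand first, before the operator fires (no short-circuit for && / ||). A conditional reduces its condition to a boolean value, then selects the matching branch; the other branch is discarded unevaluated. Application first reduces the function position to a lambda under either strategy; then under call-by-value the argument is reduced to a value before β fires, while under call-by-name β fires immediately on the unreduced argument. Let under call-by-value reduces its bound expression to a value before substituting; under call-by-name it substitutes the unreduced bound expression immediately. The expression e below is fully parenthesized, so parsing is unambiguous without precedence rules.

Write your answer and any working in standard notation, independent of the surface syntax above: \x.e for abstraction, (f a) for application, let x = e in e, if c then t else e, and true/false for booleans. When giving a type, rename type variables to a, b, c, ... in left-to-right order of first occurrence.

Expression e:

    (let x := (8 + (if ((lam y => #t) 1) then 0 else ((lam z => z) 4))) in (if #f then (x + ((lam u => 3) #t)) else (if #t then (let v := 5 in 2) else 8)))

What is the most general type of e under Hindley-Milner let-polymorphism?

Answer: Int

Working:
  unify Int ~ Int
\y._ : a -> Bool
  unify a -> Bool ~ Int -> b
  unify a ~ Int
  unify Bool ~ b
_ _ : Bool
  unify Bool ~ Bool
z : c
\z._ : c -> c
  unify c -> c ~ Int -> d
  unify c ~ Int
  unify Int ~ d
_ _ : Int
  unify Int ~ Int
  unify Int ~ Int
let x : Int
  unify Bool ~ Bool
x : Int
  unify Int ~ Int
\u._ : e -> Int
  unify e -> Int ~ Bool -> f
  unify e ~ Bool
  unify Int ~ f
_ _ : Int
  unify Int ~ Int
  unify Bool ~ Bool
let v : Int
  unify Int ~ Int
  unify Int ~ Int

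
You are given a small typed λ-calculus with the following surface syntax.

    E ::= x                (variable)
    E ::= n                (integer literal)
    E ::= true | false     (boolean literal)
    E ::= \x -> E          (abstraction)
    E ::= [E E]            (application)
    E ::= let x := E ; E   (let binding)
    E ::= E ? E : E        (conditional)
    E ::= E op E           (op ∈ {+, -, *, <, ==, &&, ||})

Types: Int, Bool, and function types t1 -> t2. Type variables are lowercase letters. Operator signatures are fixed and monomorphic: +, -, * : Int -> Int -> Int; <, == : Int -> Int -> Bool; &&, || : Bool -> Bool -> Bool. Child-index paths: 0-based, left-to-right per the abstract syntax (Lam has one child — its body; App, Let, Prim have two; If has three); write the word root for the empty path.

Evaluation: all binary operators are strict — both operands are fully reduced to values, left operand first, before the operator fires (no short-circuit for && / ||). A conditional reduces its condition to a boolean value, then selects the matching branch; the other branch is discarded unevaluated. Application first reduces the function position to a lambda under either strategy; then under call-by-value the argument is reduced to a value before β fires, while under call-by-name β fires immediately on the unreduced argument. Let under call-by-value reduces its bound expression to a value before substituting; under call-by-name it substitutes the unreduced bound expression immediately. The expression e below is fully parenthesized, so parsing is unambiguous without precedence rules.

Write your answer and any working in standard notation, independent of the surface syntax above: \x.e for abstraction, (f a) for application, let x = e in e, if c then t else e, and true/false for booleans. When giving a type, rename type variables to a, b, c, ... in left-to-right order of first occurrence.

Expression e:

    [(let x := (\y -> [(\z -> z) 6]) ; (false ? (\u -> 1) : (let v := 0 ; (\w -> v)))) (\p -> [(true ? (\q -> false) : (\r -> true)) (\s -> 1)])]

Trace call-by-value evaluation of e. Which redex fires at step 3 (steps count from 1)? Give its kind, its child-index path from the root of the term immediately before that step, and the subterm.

Trace:
step 0: ((let x = (\y.((\z.z) 6)) in (if false then (\u.1) else (let v = 0 in (\w.v)))) (\p.((if true then (\q.false) else (\r.true)) (\s.1))))
step 1: [let@0] ((if false then (\u.1) else (let v = 0 in (\w.v))) (\p.((if true then (\q.false) else (\r.true)) (\s.1))))
step 2: [if@0] ((let v = 0 in (\w.v)) (\p.((if true then (\q.false) else (\r.true)) (\s.1))))
step 3: [let@0] ((\w.0) (\p.((if true then (\q.false) else (\r.true)) (\s.1))))

Answer: let at 0 : (let v = 0 in (\w.v))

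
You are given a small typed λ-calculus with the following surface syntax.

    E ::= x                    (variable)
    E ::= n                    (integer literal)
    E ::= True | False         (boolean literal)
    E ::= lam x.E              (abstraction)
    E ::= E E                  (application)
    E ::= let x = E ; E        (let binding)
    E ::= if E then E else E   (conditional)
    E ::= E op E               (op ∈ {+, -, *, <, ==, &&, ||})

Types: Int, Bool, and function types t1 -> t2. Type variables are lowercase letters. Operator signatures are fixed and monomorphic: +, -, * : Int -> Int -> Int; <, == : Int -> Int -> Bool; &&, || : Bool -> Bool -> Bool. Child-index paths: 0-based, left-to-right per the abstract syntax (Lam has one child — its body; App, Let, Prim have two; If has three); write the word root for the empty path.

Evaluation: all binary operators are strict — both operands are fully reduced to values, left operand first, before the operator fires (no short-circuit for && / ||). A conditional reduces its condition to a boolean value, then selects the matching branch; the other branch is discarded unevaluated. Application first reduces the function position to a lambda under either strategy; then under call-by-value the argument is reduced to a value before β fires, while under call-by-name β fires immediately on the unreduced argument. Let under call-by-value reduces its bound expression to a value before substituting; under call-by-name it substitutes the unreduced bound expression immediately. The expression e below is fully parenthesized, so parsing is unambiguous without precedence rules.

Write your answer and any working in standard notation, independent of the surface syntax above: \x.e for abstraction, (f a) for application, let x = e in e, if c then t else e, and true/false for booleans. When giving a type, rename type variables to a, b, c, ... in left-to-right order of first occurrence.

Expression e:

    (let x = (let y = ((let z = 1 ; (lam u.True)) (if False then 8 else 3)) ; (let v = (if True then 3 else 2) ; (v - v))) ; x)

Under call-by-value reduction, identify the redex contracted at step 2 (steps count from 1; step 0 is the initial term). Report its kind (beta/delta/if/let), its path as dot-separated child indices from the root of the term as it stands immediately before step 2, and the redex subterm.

Working:
step 0: (let x = (let y = ((let z = 1 in (\u.true)) (if false then 8 else 3)) in (let v = (if true then 3 else 2) in (v - v))) in x)
step 1: [let@0.0.0] (let x = (let y = ((\u.true) (if false then 8 else 3)) in (let v = (if true then 3 else 2) in (v - v))) in x)
step 2: [if@0.0.1] (let x = (let y = ((\u.true) 3) in (let v = (if true then 3 else 2) in (v - v))) in x)

Answer: if at 0.0.1 : (if false then 8 else 3)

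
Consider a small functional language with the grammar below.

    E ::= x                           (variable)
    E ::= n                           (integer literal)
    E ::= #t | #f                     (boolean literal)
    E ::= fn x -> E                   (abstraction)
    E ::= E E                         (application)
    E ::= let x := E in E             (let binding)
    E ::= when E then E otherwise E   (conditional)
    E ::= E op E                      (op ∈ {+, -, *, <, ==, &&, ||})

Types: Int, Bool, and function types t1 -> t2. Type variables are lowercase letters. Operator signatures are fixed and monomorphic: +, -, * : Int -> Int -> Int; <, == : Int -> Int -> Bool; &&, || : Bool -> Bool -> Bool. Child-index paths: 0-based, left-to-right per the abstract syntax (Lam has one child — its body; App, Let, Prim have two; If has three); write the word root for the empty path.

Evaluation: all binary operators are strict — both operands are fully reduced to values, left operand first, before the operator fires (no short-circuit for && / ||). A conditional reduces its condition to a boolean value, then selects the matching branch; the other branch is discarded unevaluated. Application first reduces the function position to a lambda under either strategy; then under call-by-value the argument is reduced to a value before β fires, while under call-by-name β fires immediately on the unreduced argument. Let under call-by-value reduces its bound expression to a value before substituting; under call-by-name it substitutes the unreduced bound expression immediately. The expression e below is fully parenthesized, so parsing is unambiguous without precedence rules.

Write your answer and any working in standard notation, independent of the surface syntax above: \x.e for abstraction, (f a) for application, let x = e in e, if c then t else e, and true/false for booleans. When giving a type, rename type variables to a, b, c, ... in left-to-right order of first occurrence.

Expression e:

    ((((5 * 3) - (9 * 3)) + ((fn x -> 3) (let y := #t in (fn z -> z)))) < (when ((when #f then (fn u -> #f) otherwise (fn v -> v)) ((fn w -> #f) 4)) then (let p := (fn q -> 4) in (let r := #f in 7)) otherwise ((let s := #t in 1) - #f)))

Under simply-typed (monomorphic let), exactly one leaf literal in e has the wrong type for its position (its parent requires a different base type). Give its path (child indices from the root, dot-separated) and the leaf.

Working:
  unify Int ~ Int
  unify Int ~ Int
  unify Int ~ Int
  unify Int ~ Int
  unify Int ~ Int
  unify Int ~ Int
  unify Int ~ Int
\x._ : a -> Int
let y : Bool
z : b
\z._ : b -> b
  unify a -> Int ~ (b -> b) -> c
  unify a ~ b -> b
  unify Int ~ c
_ _ : Int
  unify Int ~ Int
  unify Int ~ Int
  unify Bool ~ Bool
\u._ : d -> Bool
v : e
\v._ : e -> e
  unify d -> Bool ~ e -> e
  unify d ~ e
  unify Bool ~ e
\w._ : f -> Bool
  unify f -> Bool ~ Int -> g
  unify f ~ Int
  unify Bool ~ g
_ _ : Bool
  unify Bool -> Bool ~ Bool -> h
  unify Bool ~ Bool
  unify Bool ~ h
_ _ : Bool
  unify Bool ~ Bool
\q._ : i -> Int
let p : i -> Int
let r : Bool
let s : Bool
  unify Int ~ Int
  unify Bool ~ Int
  FAIL: mismatch Bool ~ Int

Answer: 1.2.1 : false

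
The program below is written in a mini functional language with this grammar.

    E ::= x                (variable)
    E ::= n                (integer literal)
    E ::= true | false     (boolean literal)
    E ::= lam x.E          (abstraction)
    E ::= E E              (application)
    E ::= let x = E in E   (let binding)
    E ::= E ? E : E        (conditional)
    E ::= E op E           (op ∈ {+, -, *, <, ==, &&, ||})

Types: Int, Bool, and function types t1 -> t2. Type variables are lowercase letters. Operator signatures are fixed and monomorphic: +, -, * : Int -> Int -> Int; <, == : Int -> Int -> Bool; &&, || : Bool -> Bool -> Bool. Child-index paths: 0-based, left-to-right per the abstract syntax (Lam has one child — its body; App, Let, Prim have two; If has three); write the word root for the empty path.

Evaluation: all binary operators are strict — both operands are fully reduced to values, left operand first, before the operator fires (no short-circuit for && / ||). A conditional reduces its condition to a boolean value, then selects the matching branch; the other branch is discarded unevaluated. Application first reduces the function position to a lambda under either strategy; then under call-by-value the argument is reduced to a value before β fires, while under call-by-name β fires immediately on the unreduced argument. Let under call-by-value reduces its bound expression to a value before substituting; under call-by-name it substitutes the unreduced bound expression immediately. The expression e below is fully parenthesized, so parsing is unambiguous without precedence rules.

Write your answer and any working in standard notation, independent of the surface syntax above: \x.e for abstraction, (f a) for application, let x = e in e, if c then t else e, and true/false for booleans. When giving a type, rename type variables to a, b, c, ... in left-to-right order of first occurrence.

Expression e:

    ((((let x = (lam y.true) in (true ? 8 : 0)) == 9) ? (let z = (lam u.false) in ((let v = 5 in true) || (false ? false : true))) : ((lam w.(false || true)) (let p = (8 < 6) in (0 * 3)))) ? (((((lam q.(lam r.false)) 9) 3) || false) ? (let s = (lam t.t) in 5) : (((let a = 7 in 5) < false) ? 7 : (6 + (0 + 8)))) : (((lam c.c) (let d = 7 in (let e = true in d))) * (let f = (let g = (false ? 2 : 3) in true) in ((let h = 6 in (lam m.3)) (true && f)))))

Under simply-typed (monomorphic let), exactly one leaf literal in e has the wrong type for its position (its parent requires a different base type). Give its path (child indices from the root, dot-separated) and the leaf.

Answer: 1.2.0.1 : false

Derivation:
\y._ : a -> Bool
let x : a -> Bool
  unify Bool ~ Bool
  unify Int ~ Int
  unify Int ~ Int
  unify Int ~ Int
  unify Bool ~ Bool
\u._ : b -> Bool
let z : b -> Bool
let v : Int
  unify Bool ~ Bool
  unify Bool ~ Bool
  unify Bool ~ Bool
  unify Bool ~ Bool
  unify Bool ~ Bool
  unify Bool ~ Bool
\w._ : c -> Bool
  unify Int ~ Int
  unify Int ~ Int
let p : Bool
  unify Int ~ Int
  unify Int ~ Int
  unify c -> Bool ~ Int -> d
  unify c ~ Int
  unify Bool ~ d
_ _ : Bool
  unify Bool ~ Bool
  unify Bool ~ Bool
\r._ : f -> Bool
\q._ : e -> f -> Bool
  unify e -> f -> Bool ~ Int -> g
  unify e ~ Int
  unify f -> Bool ~ g
_ _ : f -> Bool
  unify f -> Bool ~ Int -> h
  unify f ~ Int
  unify Bool ~ h
_ _ : Bool
  unify Bool ~ Bool
  unify Bool ~ Bool
  unify Bool ~ Bool
t : i
\t._ : i -> i
let s : i -> i
let a : Int
  unify Int ~ Int
  unify Bool ~ Int
  FAIL: mismatch Bool ~ Int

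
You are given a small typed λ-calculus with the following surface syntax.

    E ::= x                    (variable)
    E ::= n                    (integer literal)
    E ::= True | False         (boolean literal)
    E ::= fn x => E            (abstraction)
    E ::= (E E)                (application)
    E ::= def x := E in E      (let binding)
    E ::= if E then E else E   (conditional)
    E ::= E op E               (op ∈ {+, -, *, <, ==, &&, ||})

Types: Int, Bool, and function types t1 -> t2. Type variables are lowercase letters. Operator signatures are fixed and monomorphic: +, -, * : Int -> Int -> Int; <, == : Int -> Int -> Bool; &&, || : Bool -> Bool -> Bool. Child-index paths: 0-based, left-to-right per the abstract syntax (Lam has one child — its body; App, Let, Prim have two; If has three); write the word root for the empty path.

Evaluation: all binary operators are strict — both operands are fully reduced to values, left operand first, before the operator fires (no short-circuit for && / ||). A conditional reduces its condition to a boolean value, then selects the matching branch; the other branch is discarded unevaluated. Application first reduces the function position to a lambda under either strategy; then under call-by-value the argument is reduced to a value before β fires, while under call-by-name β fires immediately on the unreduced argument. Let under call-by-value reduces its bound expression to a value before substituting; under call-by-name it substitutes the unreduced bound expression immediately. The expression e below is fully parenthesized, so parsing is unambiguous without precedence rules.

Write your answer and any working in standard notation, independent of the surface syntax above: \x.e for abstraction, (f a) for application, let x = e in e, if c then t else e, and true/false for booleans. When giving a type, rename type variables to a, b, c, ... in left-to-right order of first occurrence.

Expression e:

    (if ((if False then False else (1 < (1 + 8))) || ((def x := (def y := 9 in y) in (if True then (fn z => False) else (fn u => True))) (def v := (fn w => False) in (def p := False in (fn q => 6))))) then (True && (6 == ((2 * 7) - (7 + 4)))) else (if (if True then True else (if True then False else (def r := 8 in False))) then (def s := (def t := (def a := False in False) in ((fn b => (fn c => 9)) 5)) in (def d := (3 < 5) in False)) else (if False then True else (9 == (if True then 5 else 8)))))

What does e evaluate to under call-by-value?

Answer: false

Derivation:
step 0: (if ((if false then false else (1 < (1 + 8))) || ((let x = (let y = 9 in y) in (if true then (\z.false) else (\u.true))) (let v = (\w.false) in (let p = false in (\q.6))))) then (true && (6 == ((2 * 7) - (7 + 4)))) else (if (if true then true else (if true then false else (let r = 8 in false))) then (let s = (let t = (let a = false in false) in ((\b.(\c.9)) 5)) in (let d = (3 < 5) in false)) else (if false then true else (9 == (if true then 5 else 8)))))
step 1: [if@0.0] (if ((1 < (1 + 8)) || ((let x = (let y = 9 in y) in (if true then (\z.false) else (\u.true))) (let v = (\w.false) in (let p = false in (\q.6))))) then (true && (6 == ((2 * 7) - (7 + 4)))) else (if (if true then true else (if true then false else (let r = 8 in false))) then (let s = (let t = (let a = false in false) in ((\b.(\c.9)) 5)) in (let d = (3 < 5) in false)) else (if false then true else (9 == (if true then 5 else 8)))))
step 2: [delta@0.0.1] (if ((1 < 9) || ((let x = (let y = 9 in y) in (if true then (\z.false) else (\u.true))) (let v = (\w.false) in (let p = false in (\q.6))))) then (true && (6 == ((2 * 7) - (7 + 4)))) else (if (if true then true else (if true then false else (let r = 8 in false))) then (let s = (let t = (let a = false in false) in ((\b.(\c.9)) 5)) in (let d = (3 < 5) in false)) else (if false then true else (9 == (if true then 5 else 8)))))
step 3: [delta@0.0] (if (true || ((let x = (let y = 9 in y) in (if true then (\z.false) else (\u.true))) (let v = (\w.false) in (let p = false in (\q.6))))) then (true && (6 == ((2 * 7) - (7 + 4)))) else (if (if true then true else (if true then false else (let r = 8 in false))) then (let s = (let t = (let a = false in false) in ((\b.(\c.9)) 5)) in (let d = (3 < 5) in false)) else (if false then true else (9 == (if true then 5 else 8)))))
step 4: [let@0.1.0.0] (if (true || ((let x = 9 in (if true then (\z.false) else (\u.true))) (let v = (\w.false) in (let p = false in (\q.6))))) then (true && (6 == ((2 * 7) - (7 + 4)))) else (if (if true then true else (if true then false else (let r = 8 in false))) then (let s = (let t = (let a = false in false) in ((\b.(\c.9)) 5)) in (let d = (3 < 5) in false)) else (if false then true else (9 == (if true then 5 else 8)))))
step 5: [let@0.1.0] (if (true || ((if true then (\z.false) else (\u.true)) (let v = (\w.false) in (let p = false in (\q.6))))) then (true && (6 == ((2 * 7) - (7 + 4)))) else (if (if true then true else (if true then false else (let r = 8 in false))) then (let s = (let t = (let a = false in false) in ((\b.(\c.9)) 5)) in (let d = (3 < 5) in false)) else (if false then true else (9 == (if true then 5 else 8)))))
step 6: [if@0.1.0] (if (true || ((\z.false) (let v = (\w.false) in (let p = false in (\q.6))))) then (true && (6 == ((2 * 7) - (7 + 4)))) else (if (if true then true else (if true then false else (let r = 8 in false))) then (let s = (let t = (let a = false in false) in ((\b.(\c.9)) 5)) in (let d = (3 < 5) in false)) else (if false then true else (9 == (if true then 5 else 8)))))
step 7: [let@0.1.1] (if (true || ((\z.false) (let p = false in (\q.6)))) then (true && (6 == ((2 * 7) - (7 + 4)))) else (if (if true then true else (if true then false else (let r = 8 in false))) then (let s = (let t = (let a = false in false) in ((\b.(\c.9)) 5)) in (let d = (3 < 5) in false)) else (if false then true else (9 == (if true then 5 else 8)))))
step 8: [let@0.1.1] (if (true || ((\z.false) (\q.6))) then (true && (6 == ((2 * 7) - (7 + 4)))) else (if (if true then true else (if true then false else (let r = 8 in false))) then (let s = (let t = (let a = false in false) in ((\b.(\c.9)) 5)) in (let d = (3 < 5) in false)) else (if false then true else (9 == (if true then 5 else 8)))))
step 9: [beta@0.1] (if (true || false) then (true && (6 == ((2 * 7) - (7 + 4)))) else (if (if true then true else (if true then false else (let r = 8 in false))) then (let s = (let t = (let a = false in false) in ((\b.(\c.9)) 5)) in (let d = (3 < 5) in false)) else (if false then true else (9 == (if true then 5 else 8)))))
step 10: [delta@0] (if true then (true && (6 == ((2 * 7) - (7 + 4)))) else (if (if true then true else (if true then false else (let r = 8 in false))) then (let s = (let t = (let a = false in false) in ((\b.(\c.9)) 5)) in (let d = (3 < 5) in false)) else (if false then true else (9 == (if true then 5 else 8)))))
step 11: [if@root] (true && (6 == ((2 * 7) - (7 + 4))))
step 12: [delta@1.1.0] (true && (6 == (14 - (7 + 4))))
step 13: [delta@1.1.1] (true && (6 == (14 - 11)))
step 14: [delta@1.1] (true && (6 == 3))
step 15: [delta@1] (true && false)
step 16: [delta@root] false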